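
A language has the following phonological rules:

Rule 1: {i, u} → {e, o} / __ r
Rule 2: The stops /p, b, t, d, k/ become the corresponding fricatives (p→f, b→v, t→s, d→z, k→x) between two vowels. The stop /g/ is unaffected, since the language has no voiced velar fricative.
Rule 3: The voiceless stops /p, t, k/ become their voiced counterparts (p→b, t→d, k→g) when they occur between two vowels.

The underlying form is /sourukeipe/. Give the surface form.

Rule 1 (pre-rhotic lowering): /u/ is a high vowel immediately before /r/, so it lowers to [o]. /sourukeipe/ → soorukeipe.
Rule 2 (intervocalic spirantization): /k/ is a stop between vowels /u/ and /e/, so it spirantizes to the fricative [x]. /p/ is a stop between vowels /i/ and /e/, so it spirantizes to the fricative [f]. /soorukeipe/ → sooruxeife.
Rule 3 (intervocalic voicing): no segment meets the environment; /sooruxeife/ is unchanged.

sooruxeife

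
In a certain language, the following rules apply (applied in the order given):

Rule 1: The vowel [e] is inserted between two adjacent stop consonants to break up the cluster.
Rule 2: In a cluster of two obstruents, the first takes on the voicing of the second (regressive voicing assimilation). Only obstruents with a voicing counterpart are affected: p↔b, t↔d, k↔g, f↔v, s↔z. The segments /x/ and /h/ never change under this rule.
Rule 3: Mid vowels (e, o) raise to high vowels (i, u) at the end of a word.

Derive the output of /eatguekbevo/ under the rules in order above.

eateguekebevu

Rule 1 (stop-cluster e-epenthesis): /t/ and /g/ form a stop–stop cluster, so [e] is inserted between them. /k/ and /b/ form a stop–stop cluster, so [e] is inserted between them. /eatguekbevo/ → eateguekebevo.
Rule 2 (regressive voicing assimilation): no segment meets the environment; /eateguekebevo/ is unchanged.
Rule 3 (final vowel raising): /o/ is a mid vowel in word-final position, so it raises to [u]. /eateguekebevo/ → eateguekebevu.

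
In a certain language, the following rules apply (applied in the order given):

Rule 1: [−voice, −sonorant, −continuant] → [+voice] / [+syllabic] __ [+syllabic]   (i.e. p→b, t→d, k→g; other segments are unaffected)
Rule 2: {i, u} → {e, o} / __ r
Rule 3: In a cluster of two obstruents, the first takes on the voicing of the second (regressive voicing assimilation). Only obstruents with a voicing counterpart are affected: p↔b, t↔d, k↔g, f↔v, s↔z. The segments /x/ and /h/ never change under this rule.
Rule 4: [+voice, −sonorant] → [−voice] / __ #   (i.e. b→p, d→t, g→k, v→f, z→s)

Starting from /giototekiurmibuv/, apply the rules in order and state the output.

giododegiormibuf

Rule 1 (intervocalic voicing): /t/ is a voiceless stop between vowels /o/ and /o/, so it voices to [d]. /t/ is a voiceless stop between vowels /o/ and /e/, so it voices to [d]. /k/ is a voiceless stop between vowels /e/ and /i/, so it voices to [g]. /giototekiurmibuv/ → giododegiurmibuv.
Rule 2 (pre-rhotic lowering): /u/ is a high vowel immediately before /r/, so it lowers to [o]. /giododegiurmibuv/ → giododegiormibuv.
Rule 3 (regressive voicing assimilation): no segment meets the environment; /giododegiormibuv/ is unchanged.
Rule 4 (final devoicing): /v/ is a voiced obstruent in word-final position, so it devoices to [f]. /giododegiormibuv/ → giododegiormibuf.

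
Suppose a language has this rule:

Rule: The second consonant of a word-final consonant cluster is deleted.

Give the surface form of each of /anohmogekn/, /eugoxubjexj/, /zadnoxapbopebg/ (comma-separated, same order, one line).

anohmogek, eugoxubjex, zadnoxapbopeb

/anohmogekn/: /n/ is the second consonant of a word-final cluster /kn/, so it deletes. → [anohmogek].
/eugoxubjexj/: /j/ is the second consonant of a word-final cluster /xj/, so it deletes. → [eugoxubjex].
/zadnoxapbopebg/: /g/ is the second consonant of a word-final cluster /bg/, so it deletes. → [zadnoxapbopeb].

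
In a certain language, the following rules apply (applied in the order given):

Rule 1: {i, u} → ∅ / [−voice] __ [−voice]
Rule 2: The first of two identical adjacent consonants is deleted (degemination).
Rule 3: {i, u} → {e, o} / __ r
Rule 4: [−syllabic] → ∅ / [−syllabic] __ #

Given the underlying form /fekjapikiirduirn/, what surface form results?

Rule 1 (high vowel syncope): /i/ is a high vowel flanked by voiceless consonants /p/ and /k/, so it deletes. /fekjapikiirduirn/ → fekjapkiirduirn.
Rule 2 (degemination): no segment meets the environment; /fekjapkiirduirn/ is unchanged.
Rule 3 (pre-rhotic lowering): /i/ is a high vowel immediately before /r/, so it lowers to [e]. /i/ is a high vowel immediately before /r/, so it lowers to [e]. /fekjapkiirduirn/ → fekjapkierduern.
Rule 4 (final cluster simplification): /n/ is the second consonant of a word-final cluster /rn/, so it deletes. /fekjapkierduern/ → fekjapkierduer.

fekjapkierduer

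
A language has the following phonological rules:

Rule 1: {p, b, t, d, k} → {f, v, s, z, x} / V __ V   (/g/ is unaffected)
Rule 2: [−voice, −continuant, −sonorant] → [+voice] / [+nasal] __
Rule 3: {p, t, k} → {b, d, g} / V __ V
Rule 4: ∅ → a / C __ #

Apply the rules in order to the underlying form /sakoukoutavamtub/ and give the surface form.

Rule 1 (intervocalic spirantization): /k/ is a stop between vowels /a/ and /o/, so it spirantizes to the fricative [x]. /k/ is a stop between vowels /u/ and /o/, so it spirantizes to the fricative [x]. /t/ is a stop between vowels /u/ and /a/, so it spirantizes to the fricative [s]. /sakoukoutavamtub/ → saxouxousavamtub.
Rule 2 (post-nasal voicing): /t/ is a voiceless stop immediately after the nasal /m/, so it voices to [d]. /saxouxousavamtub/ → saxouxousavamdub.
Rule 3 (intervocalic voicing): no segment meets the environment; /saxouxousavamdub/ is unchanged.
Rule 4 (final a-epenthesis): the form ends in the consonant /b/, so [a] is inserted word-finally. /saxouxousavamdub/ → saxouxousavamduba.

saxouxousavamduba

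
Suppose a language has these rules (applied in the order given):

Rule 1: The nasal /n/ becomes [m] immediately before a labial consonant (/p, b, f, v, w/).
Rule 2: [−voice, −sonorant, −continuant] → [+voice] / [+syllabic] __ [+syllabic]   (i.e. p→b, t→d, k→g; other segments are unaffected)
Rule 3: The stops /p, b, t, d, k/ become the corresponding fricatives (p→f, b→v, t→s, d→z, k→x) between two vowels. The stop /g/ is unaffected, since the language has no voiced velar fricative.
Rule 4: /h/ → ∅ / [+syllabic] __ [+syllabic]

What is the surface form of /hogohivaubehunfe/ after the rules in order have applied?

Rule 1 (nasal place assimilation): /n/ precedes the labial consonant /f/, so it assimilates in place to [m]. /hogohivaubehunfe/ → hogohivaubehumfe.
Rule 2 (intervocalic voicing): no segment meets the environment; /hogohivaubehumfe/ is unchanged.
Rule 3 (intervocalic spirantization): /b/ is a stop between vowels /u/ and /e/, so it spirantizes to the fricative [v]. /hogohivaubehumfe/ → hogohivauvehumfe.
Rule 4 (intervocalic h-deletion): /h/ occurs between vowels /o/ and /i/, so it deletes. /h/ occurs between vowels /e/ and /u/, so it deletes. /hogohivauvehumfe/ → hogoivauveumfe.

hogoivauveumfe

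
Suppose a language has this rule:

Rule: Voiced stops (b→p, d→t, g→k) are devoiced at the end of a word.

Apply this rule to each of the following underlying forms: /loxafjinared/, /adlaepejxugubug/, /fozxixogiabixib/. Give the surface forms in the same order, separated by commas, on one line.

loxafjinaret, adlaepejxugubuk, fozxixogiabixip

/loxafjinared/: /d/ is a voiced stop in word-final position, so it devoices to [t]. → [loxafjinaret].
/adlaepejxugubug/: /g/ is a voiced stop in word-final position, so it devoices to [k]. → [adlaepejxugubuk].
/fozxixogiabixib/: /b/ is a voiced stop in word-final position, so it devoices to [p]. → [fozxixogiabixip].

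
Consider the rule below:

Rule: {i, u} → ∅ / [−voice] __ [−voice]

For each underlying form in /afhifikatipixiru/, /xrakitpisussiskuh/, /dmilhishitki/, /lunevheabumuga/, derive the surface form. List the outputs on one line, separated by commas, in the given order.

/afhifikatipixiru/: /i/ is a high vowel flanked by voiceless consonants /h/ and /f/, so it deletes. /i/ is a high vowel flanked by voiceless consonants /f/ and /k/, so it deletes. /i/ is a high vowel flanked by voiceless consonants /t/ and /p/, so it deletes. /i/ is a high vowel flanked by voiceless consonants /p/ and /x/, so it deletes. → [afhfkatpxiru].
/xrakitpisussiskuh/: /i/ is a high vowel flanked by voiceless consonants /k/ and /t/, so it deletes. /i/ is a high vowel flanked by voiceless consonants /p/ and /s/, so it deletes. /u/ is a high vowel flanked by voiceless consonants /s/ and /s/, so it deletes. /i/ is a high vowel flanked by voiceless consonants /s/ and /s/, so it deletes. /u/ is a high vowel flanked by voiceless consonants /k/ and /h/, so it deletes. → [xraktpsssskh].
/dmilhishitki/: /i/ is a high vowel flanked by voiceless consonants /h/ and /s/, so it deletes. /i/ is a high vowel flanked by voiceless consonants /h/ and /t/, so it deletes. → [dmilhshtki].
/lunevheabumuga/: the rule's environment is not met; surfaces unchanged as [lunevheabumuga].

afhfkatpxiru, xraktpsssskh, dmilhshtki, lunevheabumuga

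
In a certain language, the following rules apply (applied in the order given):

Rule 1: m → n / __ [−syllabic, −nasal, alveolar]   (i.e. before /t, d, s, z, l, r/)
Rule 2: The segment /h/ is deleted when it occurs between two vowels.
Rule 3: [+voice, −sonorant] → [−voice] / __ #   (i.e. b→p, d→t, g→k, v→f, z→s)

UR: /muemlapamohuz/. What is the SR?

Rule 1 (nasal place assimilation): /m/ precedes the alveolar consonant /l/, so it assimilates in place to [n]. /muemlapamohuz/ → muenlapamohuz.
Rule 2 (intervocalic h-deletion): /h/ occurs between vowels /o/ and /u/, so it deletes. /muenlapamohuz/ → muenlapamouz.
Rule 3 (final devoicing): /z/ is a voiced obstruent in word-final position, so it devoices to [s]. /muenlapamouz/ → muenlapamous.

muenlapamous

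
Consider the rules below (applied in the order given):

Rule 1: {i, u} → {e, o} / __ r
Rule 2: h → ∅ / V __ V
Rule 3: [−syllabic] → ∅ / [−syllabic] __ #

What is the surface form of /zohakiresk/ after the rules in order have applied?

Rule 1 (pre-rhotic lowering): /i/ is a high vowel immediately before /r/, so it lowers to [e]. /zohakiresk/ → zohakeresk.
Rule 2 (intervocalic h-deletion): /h/ occurs between vowels /o/ and /a/, so it deletes. /zohakeresk/ → zoakeresk.
Rule 3 (final cluster simplification): /k/ is the second consonant of a word-final cluster /sk/, so it deletes. /zoakeresk/ → zoakeres.

zoakeres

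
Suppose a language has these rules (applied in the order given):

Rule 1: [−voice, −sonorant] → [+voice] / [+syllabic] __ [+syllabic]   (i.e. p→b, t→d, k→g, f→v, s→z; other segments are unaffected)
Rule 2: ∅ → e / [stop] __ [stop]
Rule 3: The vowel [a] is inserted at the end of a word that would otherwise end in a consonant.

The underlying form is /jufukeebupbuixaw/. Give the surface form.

Rule 1 (intervocalic voicing): /f/ is a voiceless obstruent between vowels /u/ and /u/, so it voices to [v]. /k/ is a voiceless obstruent between vowels /u/ and /e/, so it voices to [g]. /jufukeebupbuixaw/ → juvugeebupbuixaw.
Rule 2 (stop-cluster e-epenthesis): /p/ and /b/ form a stop–stop cluster, so [e] is inserted between them. /juvugeebupbuixaw/ → juvugeebupebuixaw.
Rule 3 (final a-epenthesis): the form ends in the consonant /w/, so [a] is inserted word-finally. /juvugeebupebuixaw/ → juvugeebupebuixawa.

juvugeebupebuixawa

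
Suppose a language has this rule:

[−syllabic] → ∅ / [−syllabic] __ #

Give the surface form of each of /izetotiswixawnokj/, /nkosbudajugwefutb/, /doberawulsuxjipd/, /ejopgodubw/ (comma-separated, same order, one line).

izetotiswixawnok, nkosbudajugwefut, doberawulsuxjip, ejopgodub

/izetotiswixawnokj/: /j/ is the second consonant of a word-final cluster /kj/, so it deletes. → [izetotiswixawnok].
/nkosbudajugwefutb/: /b/ is the second consonant of a word-final cluster /tb/, so it deletes. → [nkosbudajugwefut].
/doberawulsuxjipd/: /d/ is the second consonant of a word-final cluster /pd/, so it deletes. → [doberawulsuxjip].
/ejopgodubw/: /w/ is the second consonant of a word-final cluster /bw/, so it deletes. → [ejopgodub].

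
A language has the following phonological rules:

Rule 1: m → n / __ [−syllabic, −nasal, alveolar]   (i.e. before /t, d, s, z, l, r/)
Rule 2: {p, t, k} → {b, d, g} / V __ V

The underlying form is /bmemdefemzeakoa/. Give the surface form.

bmendefenzeagoa

Rule 1 (nasal place assimilation): /m/ precedes the alveolar consonant /d/, so it assimilates in place to [n]. /m/ precedes the alveolar consonant /z/, so it assimilates in place to [n]. /bmemdefemzeakoa/ → bmendefenzeakoa.
Rule 2 (intervocalic voicing): /k/ is a voiceless stop between vowels /a/ and /o/, so it voices to [g]. /bmendefenzeakoa/ → bmendefenzeagoa.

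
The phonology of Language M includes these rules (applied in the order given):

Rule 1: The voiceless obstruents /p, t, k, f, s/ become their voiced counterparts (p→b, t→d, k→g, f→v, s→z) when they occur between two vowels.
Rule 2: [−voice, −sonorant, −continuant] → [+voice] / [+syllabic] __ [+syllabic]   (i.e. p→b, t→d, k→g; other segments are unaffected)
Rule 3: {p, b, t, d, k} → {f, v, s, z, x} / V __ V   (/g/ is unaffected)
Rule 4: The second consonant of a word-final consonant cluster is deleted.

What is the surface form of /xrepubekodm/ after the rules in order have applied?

Rule 1 (intervocalic voicing): /p/ is a voiceless obstruent between vowels /e/ and /u/, so it voices to [b]. /k/ is a voiceless obstruent between vowels /e/ and /o/, so it voices to [g]. /xrepubekodm/ → xrebubegodm.
Rule 2 (intervocalic voicing): no segment meets the environment; /xrebubegodm/ is unchanged.
Rule 3 (intervocalic spirantization): /b/ is a stop between vowels /e/ and /u/, so it spirantizes to the fricative [v]. /b/ is a stop between vowels /u/ and /e/, so it spirantizes to the fricative [v]. /xrebubegodm/ → xrevuvegodm.
Rule 4 (final cluster simplification): /m/ is the second consonant of a word-final cluster /dm/, so it deletes. /xrevuvegodm/ → xrevuvegod.

xrevuvegod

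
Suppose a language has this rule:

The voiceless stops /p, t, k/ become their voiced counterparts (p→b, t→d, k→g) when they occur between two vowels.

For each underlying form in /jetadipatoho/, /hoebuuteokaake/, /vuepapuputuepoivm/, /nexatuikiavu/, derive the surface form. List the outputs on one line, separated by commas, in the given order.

jedadibadoho, hoebuudeogaage, vuebabubudueboivm, nexaduigiavu

/jetadipatoho/: /t/ is a voiceless stop between vowels /e/ and /a/, so it voices to [d]. /p/ is a voiceless stop between vowels /i/ and /a/, so it voices to [b]. /t/ is a voiceless stop between vowels /a/ and /o/, so it voices to [d]. → [jedadibadoho].
/hoebuuteokaake/: /t/ is a voiceless stop between vowels /u/ and /e/, so it voices to [d]. /k/ is a voiceless stop between vowels /o/ and /a/, so it voices to [g]. /k/ is a voiceless stop between vowels /a/ and /e/, so it voices to [g]. → [hoebuudeogaage].
/vuepapuputuepoivm/: /p/ is a voiceless stop between vowels /e/ and /a/, so it voices to [b]. /p/ is a voiceless stop between vowels /a/ and /u/, so it voices to [b]. /p/ is a voiceless stop between vowels /u/ and /u/, so it voices to [b]. /t/ is a voiceless stop between vowels /u/ and /u/, so it voices to [d]. /p/ is a voiceless stop between vowels /e/ and /o/, so it voices to [b]. → [vuebabubudueboivm].
/nexatuikiavu/: /t/ is a voiceless stop between vowels /a/ and /u/, so it voices to [d]. /k/ is a voiceless stop between vowels /i/ and /i/, so it voices to [g]. → [nexaduigiavu].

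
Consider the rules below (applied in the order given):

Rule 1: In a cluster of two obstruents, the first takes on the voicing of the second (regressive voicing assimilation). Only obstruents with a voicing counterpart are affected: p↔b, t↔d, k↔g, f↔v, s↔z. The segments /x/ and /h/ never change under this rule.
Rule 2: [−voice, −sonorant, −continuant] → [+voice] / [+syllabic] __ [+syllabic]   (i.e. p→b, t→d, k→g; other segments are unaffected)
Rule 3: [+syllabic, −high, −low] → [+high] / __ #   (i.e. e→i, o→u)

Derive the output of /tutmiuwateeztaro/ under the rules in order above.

tutmiuwadeestaru

Rule 1 (regressive voicing assimilation): /z/ precedes the voiceless obstruent /t/, so it devoices to [s] by assimilation. /tutmiuwateeztaro/ → tutmiuwateestaro.
Rule 2 (intervocalic voicing): /t/ is a voiceless stop between vowels /a/ and /e/, so it voices to [d]. /tutmiuwateestaro/ → tutmiuwadeestaro.
Rule 3 (final vowel raising): /o/ is a mid vowel in word-final position, so it raises to [u]. /tutmiuwadeestaro/ → tutmiuwadeestaru.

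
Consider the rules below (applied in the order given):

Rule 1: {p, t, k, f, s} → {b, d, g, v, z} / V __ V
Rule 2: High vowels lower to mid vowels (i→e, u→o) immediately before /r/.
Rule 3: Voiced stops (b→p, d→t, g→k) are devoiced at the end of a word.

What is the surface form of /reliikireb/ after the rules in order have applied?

reliigerep

Rule 1 (intervocalic voicing): /k/ is a voiceless obstruent between vowels /i/ and /i/, so it voices to [g]. /reliikireb/ → reliigireb.
Rule 2 (pre-rhotic lowering): /i/ is a high vowel immediately before /r/, so it lowers to [e]. /reliigireb/ → reliigereb.
Rule 3 (final devoicing): /b/ is a voiced stop in word-final position, so it devoices to [p]. /reliigereb/ → reliigerep.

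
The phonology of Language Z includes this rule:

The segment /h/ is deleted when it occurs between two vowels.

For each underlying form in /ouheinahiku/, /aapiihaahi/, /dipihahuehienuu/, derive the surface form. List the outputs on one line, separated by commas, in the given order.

oueinaiku, aapiiaai, dipiaueienuu

/ouheinahiku/: /h/ occurs between vowels /u/ and /e/, so it deletes. /h/ occurs between vowels /a/ and /i/, so it deletes. → [oueinaiku].
/aapiihaahi/: /h/ occurs between vowels /i/ and /a/, so it deletes. /h/ occurs between vowels /a/ and /i/, so it deletes. → [aapiiaai].
/dipihahuehienuu/: /h/ occurs between vowels /i/ and /a/, so it deletes. /h/ occurs between vowels /a/ and /u/, so it deletes. /h/ occurs between vowels /e/ and /i/, so it deletes. → [dipiaueienuu].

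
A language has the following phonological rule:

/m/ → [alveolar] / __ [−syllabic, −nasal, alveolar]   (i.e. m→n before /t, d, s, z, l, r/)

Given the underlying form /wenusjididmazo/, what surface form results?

wenusjididmazo

No segment of /wenusjididmazo/ meets the structural description of the rule, so the form surfaces unchanged.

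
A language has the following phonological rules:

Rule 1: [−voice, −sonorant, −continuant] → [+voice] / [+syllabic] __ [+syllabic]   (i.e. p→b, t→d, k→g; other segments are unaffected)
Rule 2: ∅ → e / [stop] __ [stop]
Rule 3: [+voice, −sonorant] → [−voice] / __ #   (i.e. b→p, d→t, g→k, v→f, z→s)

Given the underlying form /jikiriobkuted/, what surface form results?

Rule 1 (intervocalic voicing): /k/ is a voiceless stop between vowels /i/ and /i/, so it voices to [g]. /t/ is a voiceless stop between vowels /u/ and /e/, so it voices to [d]. /jikiriobkuted/ → jigiriobkuded.
Rule 2 (stop-cluster e-epenthesis): /b/ and /k/ form a stop–stop cluster, so [e] is inserted between them. /jigiriobkuded/ → jigiriobekuded.
Rule 3 (final devoicing): /d/ is a voiced obstruent in word-final position, so it devoices to [t]. /jigiriobekuded/ → jigiriobekudet.

jigiriobekudet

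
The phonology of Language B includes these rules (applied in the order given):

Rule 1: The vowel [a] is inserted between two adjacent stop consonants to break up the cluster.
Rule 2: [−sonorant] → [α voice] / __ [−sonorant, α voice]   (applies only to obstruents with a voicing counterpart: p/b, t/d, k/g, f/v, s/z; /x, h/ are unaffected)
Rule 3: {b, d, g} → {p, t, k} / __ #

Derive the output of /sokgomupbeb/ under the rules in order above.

sokagomupabep

Rule 1 (stop-cluster a-epenthesis): /k/ and /g/ form a stop–stop cluster, so [a] is inserted between them. /p/ and /b/ form a stop–stop cluster, so [a] is inserted between them. /sokgomupbeb/ → sokagomupabeb.
Rule 2 (regressive voicing assimilation): no segment meets the environment; /sokagomupabeb/ is unchanged.
Rule 3 (final devoicing): /b/ is a voiced stop in word-final position, so it devoices to [p]. /sokagomupabeb/ → sokagomupabep.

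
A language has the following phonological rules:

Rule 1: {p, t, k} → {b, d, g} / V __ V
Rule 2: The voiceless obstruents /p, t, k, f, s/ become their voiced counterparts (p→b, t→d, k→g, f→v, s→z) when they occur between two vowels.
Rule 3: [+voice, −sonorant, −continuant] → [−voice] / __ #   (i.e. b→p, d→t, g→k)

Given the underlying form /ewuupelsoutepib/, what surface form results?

ewuubelsoudebip

Rule 1 (intervocalic voicing): /p/ is a voiceless stop between vowels /u/ and /e/, so it voices to [b]. /t/ is a voiceless stop between vowels /u/ and /e/, so it voices to [d]. /p/ is a voiceless stop between vowels /e/ and /i/, so it voices to [b]. /ewuupelsoutepib/ → ewuubelsoudebib.
Rule 2 (intervocalic voicing): no segment meets the environment; /ewuubelsoudebib/ is unchanged.
Rule 3 (final devoicing): /b/ is a voiced stop in word-final position, so it devoices to [p]. /ewuubelsoudebib/ → ewuubelsoudebip.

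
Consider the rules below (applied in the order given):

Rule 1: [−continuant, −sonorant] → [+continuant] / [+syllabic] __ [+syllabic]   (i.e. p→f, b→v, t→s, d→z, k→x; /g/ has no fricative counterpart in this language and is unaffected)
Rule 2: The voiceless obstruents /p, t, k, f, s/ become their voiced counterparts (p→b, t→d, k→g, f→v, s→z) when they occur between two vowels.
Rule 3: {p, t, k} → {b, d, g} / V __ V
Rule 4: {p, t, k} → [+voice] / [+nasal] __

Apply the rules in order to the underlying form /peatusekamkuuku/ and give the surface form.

Rule 1 (intervocalic spirantization): /t/ is a stop between vowels /a/ and /u/, so it spirantizes to the fricative [s]. /k/ is a stop between vowels /e/ and /a/, so it spirantizes to the fricative [x]. /k/ is a stop between vowels /u/ and /u/, so it spirantizes to the fricative [x]. /peatusekamkuuku/ → peasusexamkuuxu.
Rule 2 (intervocalic voicing): /s/ is a voiceless obstruent between vowels /a/ and /u/, so it voices to [z]. /s/ is a voiceless obstruent between vowels /u/ and /e/, so it voices to [z]. /peasusexamkuuxu/ → peazuzexamkuuxu.
Rule 3 (intervocalic voicing): no segment meets the environment; /peazuzexamkuuxu/ is unchanged.
Rule 4 (post-nasal voicing): /k/ is a voiceless stop immediately after the nasal /m/, so it voices to [g]. /peazuzexamkuuxu/ → peazuzexamguuxu.

peazuzexamguuxu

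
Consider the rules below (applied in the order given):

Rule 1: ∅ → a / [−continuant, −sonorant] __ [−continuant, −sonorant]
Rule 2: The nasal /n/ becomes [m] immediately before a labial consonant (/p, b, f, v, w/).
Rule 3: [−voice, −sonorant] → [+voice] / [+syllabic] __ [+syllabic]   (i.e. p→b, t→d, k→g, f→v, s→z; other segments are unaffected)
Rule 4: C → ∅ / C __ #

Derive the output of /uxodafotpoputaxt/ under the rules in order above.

Rule 1 (stop-cluster a-epenthesis): /t/ and /p/ form a stop–stop cluster, so [a] is inserted between them. /uxodafotpoputaxt/ → uxodafotapoputaxt.
Rule 2 (nasal place assimilation): no segment meets the environment; /uxodafotapoputaxt/ is unchanged.
Rule 3 (intervocalic voicing): /f/ is a voiceless obstruent between vowels /a/ and /o/, so it voices to [v]. /t/ is a voiceless obstruent between vowels /o/ and /a/, so it voices to [d]. /p/ is a voiceless obstruent between vowels /a/ and /o/, so it voices to [b]. /p/ is a voiceless obstruent between vowels /o/ and /u/, so it voices to [b]. /t/ is a voiceless obstruent between vowels /u/ and /a/, so it voices to [d]. /uxodafotapoputaxt/ → uxodavodabobudaxt.
Rule 4 (final cluster simplification): /t/ is the second consonant of a word-final cluster /xt/, so it deletes. /uxodavodabobudaxt/ → uxodavodabobudax.

uxodavodabobudax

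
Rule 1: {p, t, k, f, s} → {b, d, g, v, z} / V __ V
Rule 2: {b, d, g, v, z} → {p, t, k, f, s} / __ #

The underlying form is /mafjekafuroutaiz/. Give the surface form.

mafjegavuroudais

Rule 1 (intervocalic voicing): /k/ is a voiceless obstruent between vowels /e/ and /a/, so it voices to [g]. /f/ is a voiceless obstruent between vowels /a/ and /u/, so it voices to [v]. /t/ is a voiceless obstruent between vowels /u/ and /a/, so it voices to [d]. /mafjekafuroutaiz/ → mafjegavuroudaiz.
Rule 2 (final devoicing): /z/ is a voiced obstruent in word-final position, so it devoices to [s]. /mafjegavuroudaiz/ → mafjegavuroudais.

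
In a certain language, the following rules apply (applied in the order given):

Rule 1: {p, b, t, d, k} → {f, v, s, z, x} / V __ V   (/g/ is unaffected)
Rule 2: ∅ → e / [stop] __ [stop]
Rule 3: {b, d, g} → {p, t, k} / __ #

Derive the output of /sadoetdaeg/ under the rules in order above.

sazoetedaek

Rule 1 (intervocalic spirantization): /d/ is a stop between vowels /a/ and /o/, so it spirantizes to the fricative [z]. /sadoetdaeg/ → sazoetdaeg.
Rule 2 (stop-cluster e-epenthesis): /t/ and /d/ form a stop–stop cluster, so [e] is inserted between them. /sazoetdaeg/ → sazoetedaeg.
Rule 3 (final devoicing): /g/ is a voiced stop in word-final position, so it devoices to [k]. /sazoetedaeg/ → sazoetedaek.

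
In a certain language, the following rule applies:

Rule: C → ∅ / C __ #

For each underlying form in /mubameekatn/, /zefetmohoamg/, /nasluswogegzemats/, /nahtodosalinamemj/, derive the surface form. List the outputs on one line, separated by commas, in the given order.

/mubameekatn/: /n/ is the second consonant of a word-final cluster /tn/, so it deletes. → [mubameekat].
/zefetmohoamg/: /g/ is the second consonant of a word-final cluster /mg/, so it deletes. → [zefetmohoam].
/nasluswogegzemats/: /s/ is the second consonant of a word-final cluster /ts/, so it deletes. → [nasluswogegzemat].
/nahtodosalinamemj/: /j/ is the second consonant of a word-final cluster /mj/, so it deletes. → [nahtodosalinamem].

mubameekat, zefetmohoam, nasluswogegzemat, nahtodosalinamem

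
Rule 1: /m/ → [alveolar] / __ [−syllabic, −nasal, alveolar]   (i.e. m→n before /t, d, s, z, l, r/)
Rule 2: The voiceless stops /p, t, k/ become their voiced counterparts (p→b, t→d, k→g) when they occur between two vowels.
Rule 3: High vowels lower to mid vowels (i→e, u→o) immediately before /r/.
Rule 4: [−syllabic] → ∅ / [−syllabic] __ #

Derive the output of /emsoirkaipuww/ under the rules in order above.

ensoerkaibuw

Rule 1 (nasal place assimilation): /m/ precedes the alveolar consonant /s/, so it assimilates in place to [n]. /emsoirkaipuww/ → ensoirkaipuww.
Rule 2 (intervocalic voicing): /p/ is a voiceless stop between vowels /i/ and /u/, so it voices to [b]. /ensoirkaipuww/ → ensoirkaibuww.
Rule 3 (pre-rhotic lowering): /i/ is a high vowel immediately before /r/, so it lowers to [e]. /ensoirkaibuww/ → ensoerkaibuww.
Rule 4 (final cluster simplification): /w/ is the second consonant of a word-final cluster /ww/, so it deletes. /ensoerkaibuww/ → ensoerkaibuw.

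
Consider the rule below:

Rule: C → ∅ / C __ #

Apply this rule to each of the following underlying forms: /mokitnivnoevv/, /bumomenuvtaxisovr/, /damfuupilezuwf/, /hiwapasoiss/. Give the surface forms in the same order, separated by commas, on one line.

mokitnivnoev, bumomenuvtaxisov, damfuupilezuw, hiwapasois

/mokitnivnoevv/: /v/ is the second consonant of a word-final cluster /vv/, so it deletes. → [mokitnivnoev].
/bumomenuvtaxisovr/: /r/ is the second consonant of a word-final cluster /vr/, so it deletes. → [bumomenuvtaxisov].
/damfuupilezuwf/: /f/ is the second consonant of a word-final cluster /wf/, so it deletes. → [damfuupilezuw].
/hiwapasoiss/: /s/ is the second consonant of a word-final cluster /ss/, so it deletes. → [hiwapasois].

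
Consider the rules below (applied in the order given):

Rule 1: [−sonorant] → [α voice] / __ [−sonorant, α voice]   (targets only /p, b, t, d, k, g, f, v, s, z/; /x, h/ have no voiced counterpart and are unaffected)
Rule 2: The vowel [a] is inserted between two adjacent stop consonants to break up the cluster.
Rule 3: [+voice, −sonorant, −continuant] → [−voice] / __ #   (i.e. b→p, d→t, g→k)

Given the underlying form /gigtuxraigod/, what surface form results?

Rule 1 (regressive voicing assimilation): /g/ precedes the voiceless obstruent /t/, so it devoices to [k] by assimilation. /gigtuxraigod/ → giktuxraigod.
Rule 2 (stop-cluster a-epenthesis): /k/ and /t/ form a stop–stop cluster, so [a] is inserted between them. /giktuxraigod/ → gikatuxraigod.
Rule 3 (final devoicing): /d/ is a voiced stop in word-final position, so it devoices to [t]. /gikatuxraigod/ → gikatuxraigot.

gikatuxraigot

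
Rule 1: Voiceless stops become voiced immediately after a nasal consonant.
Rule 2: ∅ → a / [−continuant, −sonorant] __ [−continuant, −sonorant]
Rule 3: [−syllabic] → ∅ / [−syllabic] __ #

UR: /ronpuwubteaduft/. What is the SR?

Rule 1 (post-nasal voicing): /p/ is a voiceless stop immediately after the nasal /n/, so it voices to [b]. /ronpuwubteaduft/ → ronbuwubteaduft.
Rule 2 (stop-cluster a-epenthesis): /b/ and /t/ form a stop–stop cluster, so [a] is inserted between them. /ronbuwubteaduft/ → ronbuwubateaduft.
Rule 3 (final cluster simplification): /t/ is the second consonant of a word-final cluster /ft/, so it deletes. /ronbuwubateaduft/ → ronbuwubateaduf.

ronbuwubateaduf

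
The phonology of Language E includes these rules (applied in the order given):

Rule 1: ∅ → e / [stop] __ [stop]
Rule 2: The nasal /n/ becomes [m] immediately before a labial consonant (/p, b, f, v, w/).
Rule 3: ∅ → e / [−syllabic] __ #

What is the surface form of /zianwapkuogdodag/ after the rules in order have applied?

Rule 1 (stop-cluster e-epenthesis): /p/ and /k/ form a stop–stop cluster, so [e] is inserted between them. /g/ and /d/ form a stop–stop cluster, so [e] is inserted between them. /zianwapkuogdodag/ → zianwapekuogedodag.
Rule 2 (nasal place assimilation): /n/ precedes the labial consonant /w/, so it assimilates in place to [m]. /zianwapekuogedodag/ → ziamwapekuogedodag.
Rule 3 (final e-epenthesis): the form ends in the consonant /g/, so [e] is inserted word-finally. /ziamwapekuogedodag/ → ziamwapekuogedodage.

ziamwapekuogedodage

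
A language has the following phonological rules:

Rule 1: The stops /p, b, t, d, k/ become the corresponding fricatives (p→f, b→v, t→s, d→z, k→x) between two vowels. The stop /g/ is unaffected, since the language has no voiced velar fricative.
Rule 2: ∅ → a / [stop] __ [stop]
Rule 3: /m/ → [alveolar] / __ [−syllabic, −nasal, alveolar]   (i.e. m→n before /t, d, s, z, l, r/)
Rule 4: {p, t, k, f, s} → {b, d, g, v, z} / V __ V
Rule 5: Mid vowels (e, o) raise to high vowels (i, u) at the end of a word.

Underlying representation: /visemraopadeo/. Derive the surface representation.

vizenraovazeu

Rule 1 (intervocalic spirantization): /p/ is a stop between vowels /o/ and /a/, so it spirantizes to the fricative [f]. /d/ is a stop between vowels /a/ and /e/, so it spirantizes to the fricative [z]. /visemraopadeo/ → visemraofazeo.
Rule 2 (stop-cluster a-epenthesis): no segment meets the environment; /visemraofazeo/ is unchanged.
Rule 3 (nasal place assimilation): /m/ precedes the alveolar consonant /r/, so it assimilates in place to [n]. /visemraofazeo/ → visenraofazeo.
Rule 4 (intervocalic voicing): /s/ is a voiceless obstruent between vowels /i/ and /e/, so it voices to [z]. /f/ is a voiceless obstruent between vowels /o/ and /a/, so it voices to [v]. /visenraofazeo/ → vizenraovazeo.
Rule 5 (final vowel raising): /o/ is a mid vowel in word-final position, so it raises to [u]. /vizenraovazeo/ → vizenraovazeu.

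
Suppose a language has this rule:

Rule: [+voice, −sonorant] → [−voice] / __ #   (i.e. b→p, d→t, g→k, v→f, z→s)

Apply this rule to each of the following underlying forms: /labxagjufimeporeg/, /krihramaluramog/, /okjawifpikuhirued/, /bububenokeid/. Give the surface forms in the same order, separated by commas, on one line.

labxagjufimeporek, krihramaluramok, okjawifpikuhiruet, bububenokeit

/labxagjufimeporeg/: /g/ is a voiced obstruent in word-final position, so it devoices to [k]. → [labxagjufimeporek].
/krihramaluramog/: /g/ is a voiced obstruent in word-final position, so it devoices to [k]. → [krihramaluramok].
/okjawifpikuhirued/: /d/ is a voiced obstruent in word-final position, so it devoices to [t]. → [okjawifpikuhiruet].
/bububenokeid/: /d/ is a voiced obstruent in word-final position, so it devoices to [t]. → [bububenokeit].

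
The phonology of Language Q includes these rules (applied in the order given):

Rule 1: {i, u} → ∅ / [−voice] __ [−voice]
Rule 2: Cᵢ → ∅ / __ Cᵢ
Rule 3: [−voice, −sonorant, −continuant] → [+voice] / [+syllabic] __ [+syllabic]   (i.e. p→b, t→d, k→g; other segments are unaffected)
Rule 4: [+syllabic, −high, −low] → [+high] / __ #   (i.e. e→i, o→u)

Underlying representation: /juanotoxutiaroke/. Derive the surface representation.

Rule 1 (high vowel syncope): /u/ is a high vowel flanked by voiceless consonants /x/ and /t/, so it deletes. /juanotoxutiaroke/ → juanotoxtiaroke.
Rule 2 (degemination): no segment meets the environment; /juanotoxtiaroke/ is unchanged.
Rule 3 (intervocalic voicing): /t/ is a voiceless stop between vowels /o/ and /o/, so it voices to [d]. /k/ is a voiceless stop between vowels /o/ and /e/, so it voices to [g]. /juanotoxtiaroke/ → juanodoxtiaroge.
Rule 4 (final vowel raising): /e/ is a mid vowel in word-final position, so it raises to [i]. /juanodoxtiaroge/ → juanodoxtiarogi.

juanodoxtiarogi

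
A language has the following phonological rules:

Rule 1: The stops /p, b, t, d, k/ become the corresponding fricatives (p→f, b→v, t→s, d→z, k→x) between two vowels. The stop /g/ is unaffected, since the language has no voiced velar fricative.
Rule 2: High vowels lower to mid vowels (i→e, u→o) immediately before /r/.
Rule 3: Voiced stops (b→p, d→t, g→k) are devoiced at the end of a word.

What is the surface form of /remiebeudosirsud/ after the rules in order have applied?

Rule 1 (intervocalic spirantization): /b/ is a stop between vowels /e/ and /e/, so it spirantizes to the fricative [v]. /d/ is a stop between vowels /u/ and /o/, so it spirantizes to the fricative [z]. /remiebeudosirsud/ → remieveuzosirsud.
Rule 2 (pre-rhotic lowering): /i/ is a high vowel immediately before /r/, so it lowers to [e]. /remieveuzosirsud/ → remieveuzosersud.
Rule 3 (final devoicing): /d/ is a voiced stop in word-final position, so it devoices to [t]. /remieveuzosersud/ → remieveuzosersut.

remieveuzosersut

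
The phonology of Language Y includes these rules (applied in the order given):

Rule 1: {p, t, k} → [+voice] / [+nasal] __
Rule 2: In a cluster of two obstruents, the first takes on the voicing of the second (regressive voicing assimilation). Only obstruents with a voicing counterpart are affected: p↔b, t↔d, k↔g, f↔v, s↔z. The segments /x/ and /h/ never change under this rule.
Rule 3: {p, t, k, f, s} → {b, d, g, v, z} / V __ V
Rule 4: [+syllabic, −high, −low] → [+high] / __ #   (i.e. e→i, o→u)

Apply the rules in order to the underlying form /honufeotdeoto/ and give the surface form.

honuveoddeodu

Rule 1 (post-nasal voicing): no segment meets the environment; /honufeotdeoto/ is unchanged.
Rule 2 (regressive voicing assimilation): /t/ precedes the voiced obstruent /d/, so it voices to [d] by assimilation. /honufeotdeoto/ → honufeoddeoto.
Rule 3 (intervocalic voicing): /f/ is a voiceless obstruent between vowels /u/ and /e/, so it voices to [v]. /t/ is a voiceless obstruent between vowels /o/ and /o/, so it voices to [d]. /honufeoddeoto/ → honuveoddeodo.
Rule 4 (final vowel raising): /o/ is a mid vowel in word-final position, so it raises to [u]. /honuveoddeodo/ → honuveoddeodu.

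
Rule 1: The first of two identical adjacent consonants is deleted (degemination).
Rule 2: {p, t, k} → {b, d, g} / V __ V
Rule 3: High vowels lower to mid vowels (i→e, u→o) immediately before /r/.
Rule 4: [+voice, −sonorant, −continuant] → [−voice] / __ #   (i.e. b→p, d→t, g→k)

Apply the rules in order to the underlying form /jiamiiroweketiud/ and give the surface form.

jiamierowegediut

Rule 1 (degemination): no segment meets the environment; /jiamiiroweketiud/ is unchanged.
Rule 2 (intervocalic voicing): /k/ is a voiceless stop between vowels /e/ and /e/, so it voices to [g]. /t/ is a voiceless stop between vowels /e/ and /i/, so it voices to [d]. /jiamiiroweketiud/ → jiamiirowegediud.
Rule 3 (pre-rhotic lowering): /i/ is a high vowel immediately before /r/, so it lowers to [e]. /jiamiirowegediud/ → jiamierowegediud.
Rule 4 (final devoicing): /d/ is a voiced stop in word-final position, so it devoices to [t]. /jiamierowegediud/ → jiamierowegediut.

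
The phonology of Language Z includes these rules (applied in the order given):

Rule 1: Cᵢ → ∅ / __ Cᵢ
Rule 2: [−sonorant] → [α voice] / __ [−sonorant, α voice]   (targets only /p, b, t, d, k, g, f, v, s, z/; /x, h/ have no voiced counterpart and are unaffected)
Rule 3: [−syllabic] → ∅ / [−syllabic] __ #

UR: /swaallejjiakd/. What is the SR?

swaalejiag

Rule 1 (degemination): /ll/ is a geminate; the first /l/ deletes. /jj/ is a geminate; the first /j/ deletes. /swaallejjiakd/ → swaalejiakd.
Rule 2 (regressive voicing assimilation): /k/ precedes the voiced obstruent /d/, so it voices to [g] by assimilation. /swaalejiakd/ → swaalejiagd.
Rule 3 (final cluster simplification): /d/ is the second consonant of a word-final cluster /gd/, so it deletes. /swaalejiagd/ → swaalejiag.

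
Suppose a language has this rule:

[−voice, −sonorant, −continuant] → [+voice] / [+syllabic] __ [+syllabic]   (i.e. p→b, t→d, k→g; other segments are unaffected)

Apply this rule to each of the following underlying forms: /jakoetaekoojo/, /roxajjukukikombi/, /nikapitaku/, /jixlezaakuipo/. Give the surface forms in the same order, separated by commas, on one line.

/jakoetaekoojo/: /k/ is a voiceless stop between vowels /a/ and /o/, so it voices to [g]. /t/ is a voiceless stop between vowels /e/ and /a/, so it voices to [d]. /k/ is a voiceless stop between vowels /e/ and /o/, so it voices to [g]. → [jagoedaegoojo].
/roxajjukukikombi/: /k/ is a voiceless stop between vowels /u/ and /u/, so it voices to [g]. /k/ is a voiceless stop between vowels /u/ and /i/, so it voices to [g]. /k/ is a voiceless stop between vowels /i/ and /o/, so it voices to [g]. → [roxajjugugigombi].
/nikapitaku/: /k/ is a voiceless stop between vowels /i/ and /a/, so it voices to [g]. /p/ is a voiceless stop between vowels /a/ and /i/, so it voices to [b]. /t/ is a voiceless stop between vowels /i/ and /a/, so it voices to [d]. /k/ is a voiceless stop between vowels /a/ and /u/, so it voices to [g]. → [nigabidagu].
/jixlezaakuipo/: /k/ is a voiceless stop between vowels /a/ and /u/, so it voices to [g]. /p/ is a voiceless stop between vowels /i/ and /o/, so it voices to [b]. → [jixlezaaguibo].

jagoedaegoojo, roxajjugugigombi, nigabidagu, jixlezaaguibo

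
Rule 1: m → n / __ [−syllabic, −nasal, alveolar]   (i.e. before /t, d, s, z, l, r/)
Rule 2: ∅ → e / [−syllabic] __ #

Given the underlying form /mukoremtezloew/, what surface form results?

Rule 1 (nasal place assimilation): /m/ precedes the alveolar consonant /t/, so it assimilates in place to [n]. /mukoremtezloew/ → mukorentezloew.
Rule 2 (final e-epenthesis): the form ends in the consonant /w/, so [e] is inserted word-finally. /mukorentezloew/ → mukorentezloewe.

mukorentezloewe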